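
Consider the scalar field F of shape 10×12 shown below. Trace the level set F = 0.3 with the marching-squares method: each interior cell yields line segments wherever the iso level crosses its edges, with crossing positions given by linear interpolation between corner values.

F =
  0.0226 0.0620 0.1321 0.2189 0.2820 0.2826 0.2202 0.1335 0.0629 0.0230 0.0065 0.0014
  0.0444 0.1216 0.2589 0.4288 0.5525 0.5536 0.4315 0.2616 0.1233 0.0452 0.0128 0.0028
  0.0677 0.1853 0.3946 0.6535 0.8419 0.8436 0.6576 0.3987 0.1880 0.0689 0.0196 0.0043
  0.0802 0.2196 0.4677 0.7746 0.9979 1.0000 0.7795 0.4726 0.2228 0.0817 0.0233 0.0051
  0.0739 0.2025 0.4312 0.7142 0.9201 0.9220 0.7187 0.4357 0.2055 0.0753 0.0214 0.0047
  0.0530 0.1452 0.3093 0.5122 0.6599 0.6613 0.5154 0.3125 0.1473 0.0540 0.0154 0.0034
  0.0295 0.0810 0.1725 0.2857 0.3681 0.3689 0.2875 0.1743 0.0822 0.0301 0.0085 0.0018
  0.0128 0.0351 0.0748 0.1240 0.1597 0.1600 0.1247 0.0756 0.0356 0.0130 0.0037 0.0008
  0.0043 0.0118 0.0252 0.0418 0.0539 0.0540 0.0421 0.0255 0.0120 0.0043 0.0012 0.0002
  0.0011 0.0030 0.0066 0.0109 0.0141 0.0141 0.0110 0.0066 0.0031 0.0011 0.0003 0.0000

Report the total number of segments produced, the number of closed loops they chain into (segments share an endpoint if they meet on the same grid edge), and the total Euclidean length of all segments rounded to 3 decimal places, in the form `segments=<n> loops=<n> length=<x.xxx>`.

segments=24 loops=1 length=19.805

cell (0,2): code 0100 → (0.386,3.000)–(1.000,2.242)
cell (0,3): code 1100 → (0.067,4.000)–(0.386,3.000)
cell (0,4): code 1100 → (0.064,5.000)–(0.067,4.000)
cell (0,5): code 1100 → (0.378,6.000)–(0.064,5.000)
cell (0,6): code 1000 → (1.000,6.774)–(0.378,6.000)
cell (1,1): code 0100 → (1.303,2.000)–(2.000,1.548)
cell (1,2): code 1110 → (1.000,2.242)–(1.303,2.000)
cell (1,6): code 1101 → (1.280,7.000)–(1.000,6.774)
cell (1,7): code 1000 → (2.000,7.468)–(1.280,7.000)
cell (2,1): code 0110 → (2.000,1.548)–(3.000,1.324)
cell (2,7): code 1001 → (3.000,7.691)–(2.000,7.468)
cell (3,1): code 0110 → (3.000,1.324)–(4.000,1.426)
cell (3,7): code 1001 → (4.000,7.589)–(3.000,7.691)
cell (4,1): code 0110 → (4.000,1.426)–(5.000,1.943)
cell (4,7): code 1001 → (5.000,7.076)–(4.000,7.589)
cell (5,1): code 0010 → (5.000,1.943)–(5.068,2.000)
cell (5,2): code 0011 → (5.068,2.000)–(5.937,3.000)
cell (5,3): code 0111 → (5.937,3.000)–(6.000,3.174)
cell (5,5): code 1011 → (6.000,5.846)–(5.945,6.000)
cell (5,6): code 0011 → (5.945,6.000)–(5.090,7.000)
cell (5,7): code 0001 → (5.090,7.000)–(5.000,7.076)
cell (6,3): code 0010 → (6.000,3.174)–(6.327,4.000)
cell (6,4): code 0011 → (6.327,4.000)–(6.330,5.000)
cell (6,5): code 0001 → (6.330,5.000)–(6.000,5.846)
total: 24 segments, chained into 1 closed loop(s), length Σ = 19.804759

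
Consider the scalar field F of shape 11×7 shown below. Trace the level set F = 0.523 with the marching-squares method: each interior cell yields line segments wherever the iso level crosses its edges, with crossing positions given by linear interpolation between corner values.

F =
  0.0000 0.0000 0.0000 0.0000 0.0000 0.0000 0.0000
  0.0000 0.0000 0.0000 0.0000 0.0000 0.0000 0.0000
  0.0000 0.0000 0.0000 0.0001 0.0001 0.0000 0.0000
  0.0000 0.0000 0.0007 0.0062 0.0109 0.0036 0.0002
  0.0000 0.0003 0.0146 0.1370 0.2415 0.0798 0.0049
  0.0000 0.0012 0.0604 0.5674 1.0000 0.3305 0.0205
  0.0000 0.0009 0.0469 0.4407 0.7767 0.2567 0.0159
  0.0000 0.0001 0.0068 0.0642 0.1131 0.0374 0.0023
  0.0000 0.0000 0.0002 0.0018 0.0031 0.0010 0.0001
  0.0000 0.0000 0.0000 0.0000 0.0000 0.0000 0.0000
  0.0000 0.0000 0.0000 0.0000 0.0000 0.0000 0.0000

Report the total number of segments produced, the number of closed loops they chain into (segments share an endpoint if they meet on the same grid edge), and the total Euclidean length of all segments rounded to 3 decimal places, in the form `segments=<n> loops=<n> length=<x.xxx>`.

cell (4,2): code 0100 → (4.897,3.000)–(5.000,2.912)
cell (4,3): code 1100 → (4.371,4.000)–(4.897,3.000)
cell (4,4): code 1000 → (5.000,4.712)–(4.371,4.000)
cell (5,2): code 0010 → (5.000,2.912)–(5.350,3.000)
cell (5,3): code 0111 → (5.350,3.000)–(6.000,3.245)
cell (5,4): code 1001 → (6.000,4.488)–(5.000,4.712)
cell (6,3): code 0010 → (6.000,3.245)–(6.382,4.000)
cell (6,4): code 0001 → (6.382,4.000)–(6.000,4.488)
total: 8 segments, chained into 1 closed loop(s), length Σ = 5.761895

segments=8 loops=1 length=5.762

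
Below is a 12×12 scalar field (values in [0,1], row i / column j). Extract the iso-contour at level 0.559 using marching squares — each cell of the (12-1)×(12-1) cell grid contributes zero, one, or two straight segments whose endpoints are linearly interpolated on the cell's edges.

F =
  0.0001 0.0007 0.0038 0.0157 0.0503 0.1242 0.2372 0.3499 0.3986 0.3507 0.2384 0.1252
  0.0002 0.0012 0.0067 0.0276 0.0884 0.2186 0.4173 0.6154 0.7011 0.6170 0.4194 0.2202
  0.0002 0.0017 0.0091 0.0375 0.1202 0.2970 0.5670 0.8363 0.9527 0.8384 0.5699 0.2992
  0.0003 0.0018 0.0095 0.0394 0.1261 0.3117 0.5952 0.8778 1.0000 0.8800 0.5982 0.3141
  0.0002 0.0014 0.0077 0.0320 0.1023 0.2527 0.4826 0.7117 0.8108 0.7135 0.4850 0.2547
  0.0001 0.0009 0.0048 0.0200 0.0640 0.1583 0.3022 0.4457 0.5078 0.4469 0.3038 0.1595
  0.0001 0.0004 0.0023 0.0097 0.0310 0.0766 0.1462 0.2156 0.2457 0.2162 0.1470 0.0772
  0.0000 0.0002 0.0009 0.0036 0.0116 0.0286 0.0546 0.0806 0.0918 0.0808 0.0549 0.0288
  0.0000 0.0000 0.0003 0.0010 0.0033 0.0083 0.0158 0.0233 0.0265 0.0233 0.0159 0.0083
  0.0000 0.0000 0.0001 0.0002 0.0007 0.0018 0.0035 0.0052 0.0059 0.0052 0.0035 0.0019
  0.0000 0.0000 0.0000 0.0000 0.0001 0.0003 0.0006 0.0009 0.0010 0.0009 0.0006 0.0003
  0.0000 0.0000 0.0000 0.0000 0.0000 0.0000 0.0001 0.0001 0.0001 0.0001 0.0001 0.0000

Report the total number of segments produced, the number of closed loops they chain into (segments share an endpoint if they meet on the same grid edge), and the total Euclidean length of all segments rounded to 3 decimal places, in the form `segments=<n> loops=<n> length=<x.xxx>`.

cell (0,6): code 0100 → (0.788,7.000)–(1.000,6.715)
cell (0,7): code 1100 → (0.530,8.000)–(0.788,7.000)
cell (0,8): code 1100 → (0.782,9.000)–(0.530,8.000)
cell (0,9): code 1000 → (1.000,9.294)–(0.782,9.000)
cell (1,5): code 0100 → (1.947,6.000)–(2.000,5.970)
cell (1,6): code 1110 → (1.000,6.715)–(1.947,6.000)
cell (1,9): code 1101 → (1.928,10.000)–(1.000,9.294)
cell (1,10): code 1000 → (2.000,10.040)–(1.928,10.000)
cell (2,5): code 0110 → (2.000,5.970)–(3.000,5.872)
cell (2,10): code 1001 → (3.000,10.138)–(2.000,10.040)
cell (3,5): code 0010 → (3.000,5.872)–(3.321,6.000)
cell (3,6): code 0111 → (3.321,6.000)–(4.000,6.333)
cell (3,9): code 1011 → (4.000,9.676)–(3.346,10.000)
cell (3,10): code 0001 → (3.346,10.000)–(3.000,10.138)
cell (4,6): code 0010 → (4.000,6.333)–(4.574,7.000)
cell (4,7): code 0011 → (4.574,7.000)–(4.831,8.000)
cell (4,8): code 0011 → (4.831,8.000)–(4.580,9.000)
cell (4,9): code 0001 → (4.580,9.000)–(4.000,9.676)
total: 18 segments, chained into 1 closed loop(s), length Σ = 13.328547

segments=18 loops=1 length=13.329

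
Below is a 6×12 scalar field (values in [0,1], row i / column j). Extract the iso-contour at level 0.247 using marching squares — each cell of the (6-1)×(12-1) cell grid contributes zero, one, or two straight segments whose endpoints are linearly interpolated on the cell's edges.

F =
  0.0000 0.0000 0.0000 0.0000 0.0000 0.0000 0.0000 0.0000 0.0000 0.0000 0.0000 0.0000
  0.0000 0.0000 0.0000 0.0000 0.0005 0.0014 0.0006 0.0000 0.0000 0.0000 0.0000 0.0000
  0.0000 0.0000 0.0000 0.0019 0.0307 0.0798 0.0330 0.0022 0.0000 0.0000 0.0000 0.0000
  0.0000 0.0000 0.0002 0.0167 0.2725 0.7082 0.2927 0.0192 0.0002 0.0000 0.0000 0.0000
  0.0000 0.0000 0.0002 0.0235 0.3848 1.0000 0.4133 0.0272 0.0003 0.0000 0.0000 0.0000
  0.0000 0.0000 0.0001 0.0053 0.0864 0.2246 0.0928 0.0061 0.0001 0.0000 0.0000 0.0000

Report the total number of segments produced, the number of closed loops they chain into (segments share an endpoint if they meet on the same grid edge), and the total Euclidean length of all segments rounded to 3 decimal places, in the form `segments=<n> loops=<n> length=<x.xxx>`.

cell (2,3): code 0100 → (2.895,4.000)–(3.000,3.900)
cell (2,4): code 1100 → (2.266,5.000)–(2.895,4.000)
cell (2,5): code 1100 → (2.824,6.000)–(2.266,5.000)
cell (2,6): code 1000 → (3.000,6.167)–(2.824,6.000)
cell (3,3): code 0110 → (3.000,3.900)–(4.000,3.619)
cell (3,6): code 1001 → (4.000,6.431)–(3.000,6.167)
cell (4,3): code 0010 → (4.000,3.619)–(4.462,4.000)
cell (4,4): code 0011 → (4.462,4.000)–(4.971,5.000)
cell (4,5): code 0011 → (4.971,5.000)–(4.519,6.000)
cell (4,6): code 0001 → (4.519,6.000)–(4.000,6.431)
total: 10 segments, chained into 1 closed loop(s), length Σ = 8.280109

segments=10 loops=1 length=8.280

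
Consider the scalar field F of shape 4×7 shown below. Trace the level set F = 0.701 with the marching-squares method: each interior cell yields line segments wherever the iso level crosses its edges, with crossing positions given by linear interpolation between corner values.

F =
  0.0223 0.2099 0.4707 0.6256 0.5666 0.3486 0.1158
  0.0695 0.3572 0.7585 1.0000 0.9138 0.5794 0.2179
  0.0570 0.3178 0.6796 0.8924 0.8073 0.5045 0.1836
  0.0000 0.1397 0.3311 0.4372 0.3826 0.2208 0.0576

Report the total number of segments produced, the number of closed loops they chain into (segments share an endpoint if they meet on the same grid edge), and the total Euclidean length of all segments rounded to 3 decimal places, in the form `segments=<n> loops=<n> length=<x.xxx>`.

cell (0,1): code 0100 → (0.800,2.000)–(1.000,1.857)
cell (0,2): code 1100 → (0.201,3.000)–(0.800,2.000)
cell (0,3): code 1100 → (0.387,4.000)–(0.201,3.000)
cell (0,4): code 1000 → (1.000,4.636)–(0.387,4.000)
cell (1,1): code 0010 → (1.000,1.857)–(1.729,2.000)
cell (1,2): code 0111 → (1.729,2.000)–(2.000,2.101)
cell (1,4): code 1001 → (2.000,4.351)–(1.000,4.636)
cell (2,2): code 0010 → (2.000,2.101)–(2.420,3.000)
cell (2,3): code 0011 → (2.420,3.000)–(2.250,4.000)
cell (2,4): code 0001 → (2.250,4.000)–(2.000,4.351)
total: 10 segments, chained into 1 closed loop(s), length Σ = 7.822352

segments=10 loops=1 length=7.822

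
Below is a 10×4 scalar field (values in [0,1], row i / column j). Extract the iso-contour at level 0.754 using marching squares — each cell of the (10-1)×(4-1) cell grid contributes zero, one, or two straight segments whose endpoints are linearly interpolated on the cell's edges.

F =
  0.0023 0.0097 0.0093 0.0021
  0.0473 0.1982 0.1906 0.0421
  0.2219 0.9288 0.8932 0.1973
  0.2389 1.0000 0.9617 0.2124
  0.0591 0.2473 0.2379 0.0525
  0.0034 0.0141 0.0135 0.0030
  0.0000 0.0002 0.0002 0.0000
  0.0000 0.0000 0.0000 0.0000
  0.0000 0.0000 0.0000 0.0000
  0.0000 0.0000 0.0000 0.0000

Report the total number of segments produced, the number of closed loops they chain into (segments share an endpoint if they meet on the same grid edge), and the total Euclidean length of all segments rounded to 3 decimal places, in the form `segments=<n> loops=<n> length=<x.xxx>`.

cell (1,0): code 0100 → (1.761,1.000)–(2.000,0.753)
cell (1,1): code 1100 → (1.802,2.000)–(1.761,1.000)
cell (1,2): code 1000 → (2.000,2.200)–(1.802,2.000)
cell (2,0): code 0110 → (2.000,0.753)–(3.000,0.677)
cell (2,2): code 1001 → (3.000,2.277)–(2.000,2.200)
cell (3,0): code 0010 → (3.000,0.677)–(3.327,1.000)
cell (3,1): code 0011 → (3.327,1.000)–(3.287,2.000)
cell (3,2): code 0001 → (3.287,2.000)–(3.000,2.277)
total: 8 segments, chained into 1 closed loop(s), length Σ = 5.491735

segments=8 loops=1 length=5.492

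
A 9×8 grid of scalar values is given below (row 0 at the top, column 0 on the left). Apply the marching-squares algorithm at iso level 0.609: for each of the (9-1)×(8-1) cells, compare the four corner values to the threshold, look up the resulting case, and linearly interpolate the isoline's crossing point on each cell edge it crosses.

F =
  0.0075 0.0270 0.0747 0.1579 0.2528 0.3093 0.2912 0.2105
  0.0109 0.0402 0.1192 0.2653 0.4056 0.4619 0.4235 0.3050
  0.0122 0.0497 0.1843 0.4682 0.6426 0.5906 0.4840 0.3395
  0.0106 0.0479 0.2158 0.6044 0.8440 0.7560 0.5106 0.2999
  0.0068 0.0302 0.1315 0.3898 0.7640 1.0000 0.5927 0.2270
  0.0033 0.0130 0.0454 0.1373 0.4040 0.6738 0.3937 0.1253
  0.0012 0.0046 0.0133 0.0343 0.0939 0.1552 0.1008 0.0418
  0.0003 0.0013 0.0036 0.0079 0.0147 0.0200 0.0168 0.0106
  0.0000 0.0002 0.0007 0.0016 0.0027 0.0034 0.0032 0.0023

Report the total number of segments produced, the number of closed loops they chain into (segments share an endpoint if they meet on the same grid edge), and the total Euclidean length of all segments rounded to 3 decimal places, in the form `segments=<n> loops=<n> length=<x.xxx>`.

cell (1,3): code 0100 → (1.858,4.000)–(2.000,3.807)
cell (1,4): code 1000 → (2.000,4.646)–(1.858,4.000)
cell (2,3): code 0110 → (2.000,3.807)–(3.000,3.019)
cell (2,4): code 1101 → (2.111,5.000)–(2.000,4.646)
cell (2,5): code 1000 → (3.000,5.599)–(2.111,5.000)
cell (3,3): code 0110 → (3.000,3.019)–(4.000,3.586)
cell (3,5): code 1001 → (4.000,5.960)–(3.000,5.599)
cell (4,3): code 0010 → (4.000,3.586)–(4.431,4.000)
cell (4,4): code 0111 → (4.431,4.000)–(5.000,4.760)
cell (4,5): code 1001 → (5.000,5.231)–(4.000,5.960)
cell (5,4): code 0010 → (5.000,4.760)–(5.125,5.000)
cell (5,5): code 0001 → (5.125,5.000)–(5.000,5.231)
total: 12 segments, chained into 1 closed loop(s), length Σ = 9.147133

segments=12 loops=1 length=9.147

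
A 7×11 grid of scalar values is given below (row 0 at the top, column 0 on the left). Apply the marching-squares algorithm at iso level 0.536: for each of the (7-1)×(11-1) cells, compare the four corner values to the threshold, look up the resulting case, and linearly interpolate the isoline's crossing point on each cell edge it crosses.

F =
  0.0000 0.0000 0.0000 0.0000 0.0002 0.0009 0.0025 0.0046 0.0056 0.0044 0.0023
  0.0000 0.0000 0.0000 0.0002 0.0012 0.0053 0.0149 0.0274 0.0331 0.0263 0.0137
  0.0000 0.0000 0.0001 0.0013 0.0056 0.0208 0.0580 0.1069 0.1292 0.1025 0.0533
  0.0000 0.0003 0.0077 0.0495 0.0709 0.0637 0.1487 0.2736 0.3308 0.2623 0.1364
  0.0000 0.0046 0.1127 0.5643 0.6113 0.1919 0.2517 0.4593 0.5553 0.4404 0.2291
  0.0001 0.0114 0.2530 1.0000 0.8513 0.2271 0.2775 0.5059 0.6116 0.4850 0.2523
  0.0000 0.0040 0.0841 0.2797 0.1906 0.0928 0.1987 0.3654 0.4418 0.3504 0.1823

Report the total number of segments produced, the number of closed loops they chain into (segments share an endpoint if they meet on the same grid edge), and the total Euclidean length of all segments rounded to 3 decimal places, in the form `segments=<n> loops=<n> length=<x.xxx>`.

segments=14 loops=2 length=10.322

cell (3,2): code 0100 → (3.945,3.000)–(4.000,2.937)
cell (3,3): code 1100 → (3.861,4.000)–(3.945,3.000)
cell (3,4): code 1000 → (4.000,4.180)–(3.861,4.000)
cell (3,7): code 0100 → (3.914,8.000)–(4.000,7.799)
cell (3,8): code 1000 → (4.000,8.168)–(3.914,8.000)
cell (4,2): code 0110 → (4.000,2.937)–(5.000,2.379)
cell (4,4): code 1001 → (5.000,4.505)–(4.000,4.180)
cell (4,7): code 0110 → (4.000,7.799)–(5.000,7.285)
cell (4,8): code 1001 → (5.000,8.597)–(4.000,8.168)
cell (5,2): code 0010 → (5.000,2.379)–(5.644,3.000)
cell (5,3): code 0011 → (5.644,3.000)–(5.477,4.000)
cell (5,4): code 0001 → (5.477,4.000)–(5.000,4.505)
cell (5,7): code 0010 → (5.000,7.285)–(5.445,8.000)
cell (5,8): code 0001 → (5.445,8.000)–(5.000,8.597)
total: 14 segments, chained into 2 closed loop(s), length Σ = 10.322211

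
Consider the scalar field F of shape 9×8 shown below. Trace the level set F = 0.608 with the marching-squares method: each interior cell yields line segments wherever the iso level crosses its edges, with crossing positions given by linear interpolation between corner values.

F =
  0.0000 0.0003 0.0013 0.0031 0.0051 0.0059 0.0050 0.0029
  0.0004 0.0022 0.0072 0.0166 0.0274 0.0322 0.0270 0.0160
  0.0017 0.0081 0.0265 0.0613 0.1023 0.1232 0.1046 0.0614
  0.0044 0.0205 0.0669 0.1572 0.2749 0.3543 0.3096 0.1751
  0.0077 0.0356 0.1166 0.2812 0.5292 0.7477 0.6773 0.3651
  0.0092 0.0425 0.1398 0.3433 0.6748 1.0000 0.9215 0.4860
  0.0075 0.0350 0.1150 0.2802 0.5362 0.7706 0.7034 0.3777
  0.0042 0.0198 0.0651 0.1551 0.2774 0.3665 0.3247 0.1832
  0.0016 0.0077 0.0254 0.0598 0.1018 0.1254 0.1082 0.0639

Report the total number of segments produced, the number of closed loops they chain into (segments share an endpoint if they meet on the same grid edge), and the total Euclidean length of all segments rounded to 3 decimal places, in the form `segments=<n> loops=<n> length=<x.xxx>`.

cell (3,4): code 0100 → (3.645,5.000)–(4.000,4.361)
cell (3,5): code 1100 → (3.812,6.000)–(3.645,5.000)
cell (3,6): code 1000 → (4.000,6.222)–(3.812,6.000)
cell (4,3): code 0100 → (4.541,4.000)–(5.000,3.798)
cell (4,4): code 1110 → (4.000,4.361)–(4.541,4.000)
cell (4,6): code 1001 → (5.000,6.720)–(4.000,6.222)
cell (5,3): code 0010 → (5.000,3.798)–(5.482,4.000)
cell (5,4): code 0111 → (5.482,4.000)–(6.000,4.306)
cell (5,6): code 1001 → (6.000,6.293)–(5.000,6.720)
cell (6,4): code 0010 → (6.000,4.306)–(6.402,5.000)
cell (6,5): code 0011 → (6.402,5.000)–(6.252,6.000)
cell (6,6): code 0001 → (6.252,6.000)–(6.000,6.293)
total: 12 segments, chained into 1 closed loop(s), length Σ = 8.715962

segments=12 loops=1 length=8.716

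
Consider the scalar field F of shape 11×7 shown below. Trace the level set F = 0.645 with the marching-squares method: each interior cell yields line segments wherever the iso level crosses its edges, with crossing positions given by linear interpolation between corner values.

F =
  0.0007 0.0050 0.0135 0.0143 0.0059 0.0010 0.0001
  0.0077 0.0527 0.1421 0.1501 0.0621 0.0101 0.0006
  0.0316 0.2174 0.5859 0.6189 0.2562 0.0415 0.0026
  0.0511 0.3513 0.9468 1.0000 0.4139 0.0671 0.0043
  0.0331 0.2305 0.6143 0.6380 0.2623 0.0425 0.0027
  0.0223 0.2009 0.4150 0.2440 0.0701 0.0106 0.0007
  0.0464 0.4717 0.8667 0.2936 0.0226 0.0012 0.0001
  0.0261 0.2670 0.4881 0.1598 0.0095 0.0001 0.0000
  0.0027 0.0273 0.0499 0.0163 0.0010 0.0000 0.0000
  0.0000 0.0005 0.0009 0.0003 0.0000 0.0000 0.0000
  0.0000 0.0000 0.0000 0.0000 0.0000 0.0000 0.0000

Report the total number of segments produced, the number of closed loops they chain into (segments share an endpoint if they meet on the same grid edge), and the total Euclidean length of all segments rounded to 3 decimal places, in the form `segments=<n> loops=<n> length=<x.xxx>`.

segments=10 loops=2 length=9.172

cell (2,1): code 0100 → (2.164,2.000)–(3.000,1.493)
cell (2,2): code 1100 → (2.068,3.000)–(2.164,2.000)
cell (2,3): code 1000 → (3.000,3.606)–(2.068,3.000)
cell (3,1): code 0010 → (3.000,1.493)–(3.908,2.000)
cell (3,2): code 0011 → (3.908,2.000)–(3.981,3.000)
cell (3,3): code 0001 → (3.981,3.000)–(3.000,3.606)
cell (5,1): code 0100 → (5.509,2.000)–(6.000,1.439)
cell (5,2): code 1000 → (6.000,2.387)–(5.509,2.000)
cell (6,1): code 0010 → (6.000,1.439)–(6.586,2.000)
cell (6,2): code 0001 → (6.586,2.000)–(6.000,2.387)
total: 10 segments, chained into 2 closed loop(s), length Σ = 9.171823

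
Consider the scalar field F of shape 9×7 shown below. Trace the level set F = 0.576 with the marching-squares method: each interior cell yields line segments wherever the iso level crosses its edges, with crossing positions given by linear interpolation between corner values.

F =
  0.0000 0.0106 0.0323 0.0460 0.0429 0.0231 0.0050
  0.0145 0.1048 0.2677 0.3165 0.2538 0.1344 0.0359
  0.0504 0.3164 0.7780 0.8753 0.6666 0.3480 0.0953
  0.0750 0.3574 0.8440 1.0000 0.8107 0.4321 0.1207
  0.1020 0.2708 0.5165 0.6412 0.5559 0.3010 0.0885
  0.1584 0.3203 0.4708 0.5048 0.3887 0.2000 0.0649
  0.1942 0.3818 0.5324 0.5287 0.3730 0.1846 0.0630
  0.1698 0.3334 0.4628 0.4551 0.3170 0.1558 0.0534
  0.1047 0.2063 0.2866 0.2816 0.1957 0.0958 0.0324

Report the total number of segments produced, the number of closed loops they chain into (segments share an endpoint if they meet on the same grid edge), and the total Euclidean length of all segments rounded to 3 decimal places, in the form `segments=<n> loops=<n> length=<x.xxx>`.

cell (1,1): code 0100 → (1.604,2.000)–(2.000,1.562)
cell (1,2): code 1100 → (1.464,3.000)–(1.604,2.000)
cell (1,3): code 1100 → (1.781,4.000)–(1.464,3.000)
cell (1,4): code 1000 → (2.000,4.284)–(1.781,4.000)
cell (2,1): code 0110 → (2.000,1.562)–(3.000,1.449)
cell (2,4): code 1001 → (3.000,4.620)–(2.000,4.284)
cell (3,1): code 0010 → (3.000,1.449)–(3.818,2.000)
cell (3,2): code 0111 → (3.818,2.000)–(4.000,2.477)
cell (3,3): code 1011 → (4.000,3.764)–(3.921,4.000)
cell (3,4): code 0001 → (3.921,4.000)–(3.000,4.620)
cell (4,2): code 0010 → (4.000,2.477)–(4.478,3.000)
cell (4,3): code 0001 → (4.478,3.000)–(4.000,3.764)
total: 12 segments, chained into 1 closed loop(s), length Σ = 9.534666

segments=12 loops=1 length=9.535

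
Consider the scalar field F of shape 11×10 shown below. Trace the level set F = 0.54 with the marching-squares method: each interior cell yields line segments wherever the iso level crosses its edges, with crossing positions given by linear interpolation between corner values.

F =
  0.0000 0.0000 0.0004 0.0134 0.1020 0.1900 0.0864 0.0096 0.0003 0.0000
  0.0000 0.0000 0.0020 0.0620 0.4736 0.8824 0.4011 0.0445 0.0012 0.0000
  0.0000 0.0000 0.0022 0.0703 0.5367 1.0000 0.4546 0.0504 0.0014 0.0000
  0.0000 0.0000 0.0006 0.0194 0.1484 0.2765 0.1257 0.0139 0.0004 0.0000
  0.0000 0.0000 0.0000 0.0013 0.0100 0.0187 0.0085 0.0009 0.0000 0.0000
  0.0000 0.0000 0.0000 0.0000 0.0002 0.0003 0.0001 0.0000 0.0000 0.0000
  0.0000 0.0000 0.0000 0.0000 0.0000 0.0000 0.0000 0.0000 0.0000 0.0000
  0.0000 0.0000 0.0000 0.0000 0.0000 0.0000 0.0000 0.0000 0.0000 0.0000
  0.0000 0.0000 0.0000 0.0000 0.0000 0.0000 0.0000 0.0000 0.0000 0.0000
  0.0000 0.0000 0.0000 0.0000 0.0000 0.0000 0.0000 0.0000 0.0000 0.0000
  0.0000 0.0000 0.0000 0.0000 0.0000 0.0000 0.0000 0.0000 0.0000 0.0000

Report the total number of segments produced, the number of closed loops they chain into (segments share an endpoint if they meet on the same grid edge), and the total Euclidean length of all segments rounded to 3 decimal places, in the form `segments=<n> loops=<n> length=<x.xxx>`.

segments=6 loops=1 length=6.095

cell (0,4): code 0100 → (0.505,5.000)–(1.000,4.162)
cell (0,5): code 1000 → (1.000,5.711)–(0.505,5.000)
cell (1,4): code 0110 → (1.000,4.162)–(2.000,4.007)
cell (1,5): code 1001 → (2.000,5.843)–(1.000,5.711)
cell (2,4): code 0010 → (2.000,4.007)–(2.636,5.000)
cell (2,5): code 0001 → (2.636,5.000)–(2.000,5.843)
total: 6 segments, chained into 1 closed loop(s), length Σ = 6.094939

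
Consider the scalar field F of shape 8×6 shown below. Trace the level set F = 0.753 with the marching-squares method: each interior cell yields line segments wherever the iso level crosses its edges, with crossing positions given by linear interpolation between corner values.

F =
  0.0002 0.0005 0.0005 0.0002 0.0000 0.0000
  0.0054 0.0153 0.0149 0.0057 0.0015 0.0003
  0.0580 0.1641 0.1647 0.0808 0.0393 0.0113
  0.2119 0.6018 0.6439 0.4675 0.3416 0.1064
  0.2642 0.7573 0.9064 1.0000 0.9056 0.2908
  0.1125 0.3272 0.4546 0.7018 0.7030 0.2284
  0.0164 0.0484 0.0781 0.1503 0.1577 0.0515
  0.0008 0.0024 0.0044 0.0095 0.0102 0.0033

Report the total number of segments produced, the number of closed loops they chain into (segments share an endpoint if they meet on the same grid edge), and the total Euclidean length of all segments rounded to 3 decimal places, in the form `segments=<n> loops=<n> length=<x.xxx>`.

segments=10 loops=1 length=7.542

cell (3,0): code 0100 → (3.972,1.000)–(4.000,0.991)
cell (3,1): code 1100 → (3.416,2.000)–(3.972,1.000)
cell (3,2): code 1100 → (3.536,3.000)–(3.416,2.000)
cell (3,3): code 1100 → (3.729,4.000)–(3.536,3.000)
cell (3,4): code 1000 → (4.000,4.248)–(3.729,4.000)
cell (4,0): code 0010 → (4.000,0.991)–(4.010,1.000)
cell (4,1): code 0011 → (4.010,1.000)–(4.340,2.000)
cell (4,2): code 0011 → (4.340,2.000)–(4.828,3.000)
cell (4,3): code 0011 → (4.828,3.000)–(4.753,4.000)
cell (4,4): code 0001 → (4.753,4.000)–(4.000,4.248)
total: 10 segments, chained into 1 closed loop(s), length Σ = 7.541531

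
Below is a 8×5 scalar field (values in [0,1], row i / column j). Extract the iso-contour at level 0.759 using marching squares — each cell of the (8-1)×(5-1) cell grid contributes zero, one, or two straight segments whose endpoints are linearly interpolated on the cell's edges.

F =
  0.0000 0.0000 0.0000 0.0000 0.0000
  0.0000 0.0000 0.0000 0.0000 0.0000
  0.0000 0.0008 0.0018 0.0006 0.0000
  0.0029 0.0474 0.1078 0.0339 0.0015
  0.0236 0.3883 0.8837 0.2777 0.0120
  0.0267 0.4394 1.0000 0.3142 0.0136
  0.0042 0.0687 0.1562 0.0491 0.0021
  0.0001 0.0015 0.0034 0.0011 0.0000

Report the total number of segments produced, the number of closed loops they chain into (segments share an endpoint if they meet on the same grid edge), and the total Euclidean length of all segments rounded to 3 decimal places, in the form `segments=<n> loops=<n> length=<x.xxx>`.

cell (3,1): code 0100 → (3.839,2.000)–(4.000,1.748)
cell (3,2): code 1000 → (4.000,2.206)–(3.839,2.000)
cell (4,1): code 0110 → (4.000,1.748)–(5.000,1.570)
cell (4,2): code 1001 → (5.000,2.351)–(4.000,2.206)
cell (5,1): code 0010 → (5.000,1.570)–(5.286,2.000)
cell (5,2): code 0001 → (5.286,2.000)–(5.000,2.351)
total: 6 segments, chained into 1 closed loop(s), length Σ = 3.555017

segments=6 loops=1 length=3.555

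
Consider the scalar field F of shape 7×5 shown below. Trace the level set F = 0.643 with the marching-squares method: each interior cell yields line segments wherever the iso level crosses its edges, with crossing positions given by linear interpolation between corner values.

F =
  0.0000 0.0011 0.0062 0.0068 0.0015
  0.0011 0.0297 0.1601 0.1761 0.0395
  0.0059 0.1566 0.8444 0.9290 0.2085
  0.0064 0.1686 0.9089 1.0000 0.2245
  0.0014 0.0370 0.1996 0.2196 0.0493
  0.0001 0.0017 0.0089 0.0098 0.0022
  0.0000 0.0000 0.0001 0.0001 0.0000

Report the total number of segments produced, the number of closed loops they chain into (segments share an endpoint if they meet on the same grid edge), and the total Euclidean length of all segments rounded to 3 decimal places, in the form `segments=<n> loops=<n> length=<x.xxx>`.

cell (1,1): code 0100 → (1.706,2.000)–(2.000,1.707)
cell (1,2): code 1100 → (1.620,3.000)–(1.706,2.000)
cell (1,3): code 1000 → (2.000,3.397)–(1.620,3.000)
cell (2,1): code 0110 → (2.000,1.707)–(3.000,1.641)
cell (2,3): code 1001 → (3.000,3.460)–(2.000,3.397)
cell (3,1): code 0010 → (3.000,1.641)–(3.375,2.000)
cell (3,2): code 0011 → (3.375,2.000)–(3.457,3.000)
cell (3,3): code 0001 → (3.457,3.000)–(3.000,3.460)
total: 8 segments, chained into 1 closed loop(s), length Σ = 6.144016

segments=8 loops=1 length=6.144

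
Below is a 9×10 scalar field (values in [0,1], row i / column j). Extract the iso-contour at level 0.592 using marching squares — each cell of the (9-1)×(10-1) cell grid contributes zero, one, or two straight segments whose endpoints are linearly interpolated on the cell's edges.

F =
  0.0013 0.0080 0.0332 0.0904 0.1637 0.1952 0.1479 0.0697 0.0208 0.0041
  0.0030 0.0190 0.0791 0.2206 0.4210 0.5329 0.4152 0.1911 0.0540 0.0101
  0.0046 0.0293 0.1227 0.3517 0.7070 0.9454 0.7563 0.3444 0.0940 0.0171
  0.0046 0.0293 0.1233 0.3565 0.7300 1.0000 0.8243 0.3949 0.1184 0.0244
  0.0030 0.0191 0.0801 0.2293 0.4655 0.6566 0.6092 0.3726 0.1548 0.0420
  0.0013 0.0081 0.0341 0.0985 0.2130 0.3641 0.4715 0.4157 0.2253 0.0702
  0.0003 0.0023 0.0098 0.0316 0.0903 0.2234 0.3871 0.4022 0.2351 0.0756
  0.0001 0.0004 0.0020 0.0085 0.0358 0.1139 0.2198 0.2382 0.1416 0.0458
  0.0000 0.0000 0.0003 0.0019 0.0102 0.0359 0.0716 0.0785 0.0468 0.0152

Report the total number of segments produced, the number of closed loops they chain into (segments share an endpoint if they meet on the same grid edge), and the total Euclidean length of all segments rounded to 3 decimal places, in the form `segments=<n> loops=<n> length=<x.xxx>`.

cell (1,3): code 0100 → (1.598,4.000)–(2.000,3.676)
cell (1,4): code 1100 → (1.143,5.000)–(1.598,4.000)
cell (1,5): code 1100 → (1.518,6.000)–(1.143,5.000)
cell (1,6): code 1000 → (2.000,6.399)–(1.518,6.000)
cell (2,3): code 0110 → (2.000,3.676)–(3.000,3.631)
cell (2,6): code 1001 → (3.000,6.541)–(2.000,6.399)
cell (3,3): code 0010 → (3.000,3.631)–(3.522,4.000)
cell (3,4): code 0111 → (3.522,4.000)–(4.000,4.662)
cell (3,6): code 1001 → (4.000,6.073)–(3.000,6.541)
cell (4,4): code 0010 → (4.000,4.662)–(4.221,5.000)
cell (4,5): code 0011 → (4.221,5.000)–(4.125,6.000)
cell (4,6): code 0001 → (4.125,6.000)–(4.000,6.073)
total: 12 segments, chained into 1 closed loop(s), length Σ = 9.432282

segments=12 loops=1 length=9.432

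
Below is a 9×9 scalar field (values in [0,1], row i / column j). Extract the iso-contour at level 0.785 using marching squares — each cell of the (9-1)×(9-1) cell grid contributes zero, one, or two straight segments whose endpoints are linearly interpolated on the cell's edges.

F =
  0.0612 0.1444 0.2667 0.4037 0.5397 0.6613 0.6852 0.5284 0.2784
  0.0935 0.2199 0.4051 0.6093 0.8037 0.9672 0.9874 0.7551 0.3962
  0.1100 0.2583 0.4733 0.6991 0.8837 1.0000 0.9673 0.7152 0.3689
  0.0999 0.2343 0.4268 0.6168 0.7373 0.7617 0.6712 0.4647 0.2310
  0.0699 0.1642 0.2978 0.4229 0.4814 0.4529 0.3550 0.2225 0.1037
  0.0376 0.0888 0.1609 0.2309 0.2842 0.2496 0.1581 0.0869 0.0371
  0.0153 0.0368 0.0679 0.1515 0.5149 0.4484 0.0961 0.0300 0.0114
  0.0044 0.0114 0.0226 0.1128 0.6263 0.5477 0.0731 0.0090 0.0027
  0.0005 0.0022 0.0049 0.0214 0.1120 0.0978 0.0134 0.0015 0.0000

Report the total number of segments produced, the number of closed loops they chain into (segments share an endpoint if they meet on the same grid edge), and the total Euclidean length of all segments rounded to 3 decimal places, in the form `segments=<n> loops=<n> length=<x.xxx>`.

segments=10 loops=1 length=9.329

cell (0,3): code 0100 → (0.929,4.000)–(1.000,3.904)
cell (0,4): code 1100 → (0.404,5.000)–(0.929,4.000)
cell (0,5): code 1100 → (0.330,6.000)–(0.404,5.000)
cell (0,6): code 1000 → (1.000,6.871)–(0.330,6.000)
cell (1,3): code 0110 → (1.000,3.904)–(2.000,3.465)
cell (1,6): code 1001 → (2.000,6.723)–(1.000,6.871)
cell (2,3): code 0010 → (2.000,3.465)–(2.674,4.000)
cell (2,4): code 0011 → (2.674,4.000)–(2.902,5.000)
cell (2,5): code 0011 → (2.902,5.000)–(2.616,6.000)
cell (2,6): code 0001 → (2.616,6.000)–(2.000,6.723)
total: 10 segments, chained into 1 closed loop(s), length Σ = 9.329418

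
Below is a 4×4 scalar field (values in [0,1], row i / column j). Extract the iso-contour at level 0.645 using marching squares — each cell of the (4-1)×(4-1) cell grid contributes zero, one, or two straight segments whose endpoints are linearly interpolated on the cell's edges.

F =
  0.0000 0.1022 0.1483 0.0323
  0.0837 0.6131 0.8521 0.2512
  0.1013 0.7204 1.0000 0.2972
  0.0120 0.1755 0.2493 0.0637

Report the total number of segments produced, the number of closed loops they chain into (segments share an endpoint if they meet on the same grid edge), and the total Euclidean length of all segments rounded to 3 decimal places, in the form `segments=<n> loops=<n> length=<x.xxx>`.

cell (0,1): code 0100 → (0.706,2.000)–(1.000,1.133)
cell (0,2): code 1000 → (1.000,2.345)–(0.706,2.000)
cell (1,0): code 0100 → (1.297,1.000)–(2.000,0.878)
cell (1,1): code 1110 → (1.000,1.133)–(1.297,1.000)
cell (1,2): code 1001 → (2.000,2.505)–(1.000,2.345)
cell (2,0): code 0010 → (2.000,0.878)–(2.138,1.000)
cell (2,1): code 0011 → (2.138,1.000)–(2.473,2.000)
cell (2,2): code 0001 → (2.473,2.000)–(2.000,2.505)
total: 8 segments, chained into 1 closed loop(s), length Σ = 5.350905

segments=8 loops=1 length=5.351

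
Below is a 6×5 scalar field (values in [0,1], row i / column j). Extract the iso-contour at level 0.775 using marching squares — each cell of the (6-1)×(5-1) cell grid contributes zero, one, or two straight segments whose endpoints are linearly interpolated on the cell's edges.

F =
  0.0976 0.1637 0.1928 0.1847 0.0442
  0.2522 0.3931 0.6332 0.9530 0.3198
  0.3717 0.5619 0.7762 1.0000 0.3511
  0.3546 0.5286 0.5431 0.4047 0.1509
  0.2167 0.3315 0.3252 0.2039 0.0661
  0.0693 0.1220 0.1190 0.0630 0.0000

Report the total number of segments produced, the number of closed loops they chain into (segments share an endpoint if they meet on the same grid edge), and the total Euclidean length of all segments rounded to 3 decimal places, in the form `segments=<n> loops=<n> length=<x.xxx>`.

cell (0,2): code 0100 → (0.768,3.000)–(1.000,2.443)
cell (0,3): code 1000 → (1.000,3.281)–(0.768,3.000)
cell (1,1): code 0100 → (1.992,2.000)–(2.000,1.994)
cell (1,2): code 1110 → (1.000,2.443)–(1.992,2.000)
cell (1,3): code 1001 → (2.000,3.347)–(1.000,3.281)
cell (2,1): code 0010 → (2.000,1.994)–(2.005,2.000)
cell (2,2): code 0011 → (2.005,2.000)–(2.378,3.000)
cell (2,3): code 0001 → (2.378,3.000)–(2.000,3.347)
total: 8 segments, chained into 1 closed loop(s), length Σ = 4.653396

segments=8 loops=1 length=4.653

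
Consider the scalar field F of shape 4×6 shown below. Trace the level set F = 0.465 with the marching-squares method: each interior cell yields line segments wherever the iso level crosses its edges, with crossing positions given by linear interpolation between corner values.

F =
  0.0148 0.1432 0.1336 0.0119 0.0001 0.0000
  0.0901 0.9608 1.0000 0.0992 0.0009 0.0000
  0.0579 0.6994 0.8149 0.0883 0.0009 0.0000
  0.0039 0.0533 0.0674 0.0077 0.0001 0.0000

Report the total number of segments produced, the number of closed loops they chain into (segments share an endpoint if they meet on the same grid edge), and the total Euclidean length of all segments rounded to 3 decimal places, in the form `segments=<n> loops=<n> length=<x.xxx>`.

cell (0,0): code 0100 → (0.394,1.000)–(1.000,0.431)
cell (0,1): code 1100 → (0.383,2.000)–(0.394,1.000)
cell (0,2): code 1000 → (1.000,2.594)–(0.383,2.000)
cell (1,0): code 0110 → (1.000,0.431)–(2.000,0.635)
cell (1,2): code 1001 → (2.000,2.482)–(1.000,2.594)
cell (2,0): code 0010 → (2.000,0.635)–(2.363,1.000)
cell (2,1): code 0011 → (2.363,1.000)–(2.468,2.000)
cell (2,2): code 0001 → (2.468,2.000)–(2.000,2.482)
total: 8 segments, chained into 1 closed loop(s), length Σ = 6.907580

segments=8 loops=1 length=6.908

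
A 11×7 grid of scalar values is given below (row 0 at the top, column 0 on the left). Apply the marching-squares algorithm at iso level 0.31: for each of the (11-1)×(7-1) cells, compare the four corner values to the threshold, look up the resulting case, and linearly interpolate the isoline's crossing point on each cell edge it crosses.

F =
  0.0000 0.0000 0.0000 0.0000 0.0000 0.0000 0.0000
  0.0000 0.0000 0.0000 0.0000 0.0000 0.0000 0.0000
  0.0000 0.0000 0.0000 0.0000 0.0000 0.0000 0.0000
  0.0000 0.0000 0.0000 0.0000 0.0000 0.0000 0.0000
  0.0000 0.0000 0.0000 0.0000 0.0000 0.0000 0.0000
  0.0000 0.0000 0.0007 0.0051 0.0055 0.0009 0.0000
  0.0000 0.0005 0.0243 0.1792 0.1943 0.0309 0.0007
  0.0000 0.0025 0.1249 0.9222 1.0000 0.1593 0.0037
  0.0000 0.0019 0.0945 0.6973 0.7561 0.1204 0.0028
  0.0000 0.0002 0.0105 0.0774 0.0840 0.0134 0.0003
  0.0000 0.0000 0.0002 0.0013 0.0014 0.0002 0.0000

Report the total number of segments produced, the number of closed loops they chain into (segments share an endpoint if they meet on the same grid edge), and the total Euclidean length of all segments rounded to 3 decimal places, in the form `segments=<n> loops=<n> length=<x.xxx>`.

segments=8 loops=1 length=8.191

cell (6,2): code 0100 → (6.176,3.000)–(7.000,2.232)
cell (6,3): code 1100 → (6.144,4.000)–(6.176,3.000)
cell (6,4): code 1000 → (7.000,4.821)–(6.144,4.000)
cell (7,2): code 0110 → (7.000,2.232)–(8.000,2.357)
cell (7,4): code 1001 → (8.000,4.702)–(7.000,4.821)
cell (8,2): code 0010 → (8.000,2.357)–(8.625,3.000)
cell (8,3): code 0011 → (8.625,3.000)–(8.664,4.000)
cell (8,4): code 0001 → (8.664,4.000)–(8.000,4.702)
total: 8 segments, chained into 1 closed loop(s), length Σ = 8.190731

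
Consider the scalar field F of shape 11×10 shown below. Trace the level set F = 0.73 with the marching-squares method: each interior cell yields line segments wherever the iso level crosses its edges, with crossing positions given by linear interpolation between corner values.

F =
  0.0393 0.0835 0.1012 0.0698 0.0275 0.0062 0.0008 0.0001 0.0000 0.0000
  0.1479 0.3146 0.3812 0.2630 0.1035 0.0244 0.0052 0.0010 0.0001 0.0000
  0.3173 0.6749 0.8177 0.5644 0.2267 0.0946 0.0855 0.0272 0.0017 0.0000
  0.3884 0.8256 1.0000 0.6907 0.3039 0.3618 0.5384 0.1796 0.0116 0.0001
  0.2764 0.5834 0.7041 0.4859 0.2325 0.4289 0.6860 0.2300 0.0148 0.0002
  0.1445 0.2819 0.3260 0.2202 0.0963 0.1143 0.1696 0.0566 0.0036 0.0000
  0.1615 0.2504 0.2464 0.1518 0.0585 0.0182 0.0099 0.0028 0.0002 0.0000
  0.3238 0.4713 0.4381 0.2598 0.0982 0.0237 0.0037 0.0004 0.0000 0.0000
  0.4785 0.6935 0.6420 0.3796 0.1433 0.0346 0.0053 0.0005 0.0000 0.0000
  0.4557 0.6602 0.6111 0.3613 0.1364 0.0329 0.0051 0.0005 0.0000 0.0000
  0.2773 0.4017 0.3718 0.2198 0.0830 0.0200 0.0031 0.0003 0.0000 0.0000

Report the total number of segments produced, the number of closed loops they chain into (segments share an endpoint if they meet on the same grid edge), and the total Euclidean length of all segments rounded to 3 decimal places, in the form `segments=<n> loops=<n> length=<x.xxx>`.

cell (1,1): code 0100 → (1.799,2.000)–(2.000,1.386)
cell (1,2): code 1000 → (2.000,2.346)–(1.799,2.000)
cell (2,0): code 0100 → (2.366,1.000)–(3.000,0.781)
cell (2,1): code 1110 → (2.000,1.386)–(2.366,1.000)
cell (2,2): code 1001 → (3.000,2.873)–(2.000,2.346)
cell (3,0): code 0010 → (3.000,0.781)–(3.395,1.000)
cell (3,1): code 0011 → (3.395,1.000)–(3.912,2.000)
cell (3,2): code 0001 → (3.912,2.000)–(3.000,2.873)
total: 8 segments, chained into 1 closed loop(s), length Σ = 6.219388

segments=8 loops=1 length=6.219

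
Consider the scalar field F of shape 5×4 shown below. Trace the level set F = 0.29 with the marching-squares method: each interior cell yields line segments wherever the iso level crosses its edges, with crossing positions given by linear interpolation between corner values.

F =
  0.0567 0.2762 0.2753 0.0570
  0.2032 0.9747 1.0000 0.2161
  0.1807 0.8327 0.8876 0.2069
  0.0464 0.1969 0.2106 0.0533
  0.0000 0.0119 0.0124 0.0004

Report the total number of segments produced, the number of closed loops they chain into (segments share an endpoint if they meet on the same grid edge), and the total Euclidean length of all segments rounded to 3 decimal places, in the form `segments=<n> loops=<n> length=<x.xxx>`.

cell (0,0): code 0100 → (0.020,1.000)–(1.000,0.113)
cell (0,1): code 1100 → (0.020,2.000)–(0.020,1.000)
cell (0,2): code 1000 → (1.000,2.906)–(0.020,2.000)
cell (1,0): code 0110 → (1.000,0.113)–(2.000,0.168)
cell (1,2): code 1001 → (2.000,2.878)–(1.000,2.906)
cell (2,0): code 0010 → (2.000,0.168)–(2.854,1.000)
cell (2,1): code 0011 → (2.854,1.000)–(2.883,2.000)
cell (2,2): code 0001 → (2.883,2.000)–(2.000,2.878)
total: 8 segments, chained into 1 closed loop(s), length Σ = 9.096074

segments=8 loops=1 length=9.096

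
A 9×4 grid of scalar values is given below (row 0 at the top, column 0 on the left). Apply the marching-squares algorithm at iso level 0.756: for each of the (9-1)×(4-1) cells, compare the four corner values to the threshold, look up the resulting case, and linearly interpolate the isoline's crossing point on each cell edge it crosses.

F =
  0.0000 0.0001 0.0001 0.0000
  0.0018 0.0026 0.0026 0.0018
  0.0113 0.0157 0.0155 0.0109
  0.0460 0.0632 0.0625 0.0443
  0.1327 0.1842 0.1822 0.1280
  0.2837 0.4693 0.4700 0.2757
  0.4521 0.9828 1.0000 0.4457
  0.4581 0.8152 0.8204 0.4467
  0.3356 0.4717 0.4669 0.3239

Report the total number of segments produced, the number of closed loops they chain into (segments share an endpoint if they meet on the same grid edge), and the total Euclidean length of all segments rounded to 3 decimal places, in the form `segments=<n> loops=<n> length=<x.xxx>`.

cell (5,0): code 0100 → (5.558,1.000)–(6.000,0.573)
cell (5,1): code 1100 → (5.540,2.000)–(5.558,1.000)
cell (5,2): code 1000 → (6.000,2.440)–(5.540,2.000)
cell (6,0): code 0110 → (6.000,0.573)–(7.000,0.834)
cell (6,2): code 1001 → (7.000,2.172)–(6.000,2.440)
cell (7,0): code 0010 → (7.000,0.834)–(7.172,1.000)
cell (7,1): code 0011 → (7.172,1.000)–(7.182,2.000)
cell (7,2): code 0001 → (7.182,2.000)–(7.000,2.172)
total: 8 segments, chained into 1 closed loop(s), length Σ = 5.810575

segments=8 loops=1 length=5.811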